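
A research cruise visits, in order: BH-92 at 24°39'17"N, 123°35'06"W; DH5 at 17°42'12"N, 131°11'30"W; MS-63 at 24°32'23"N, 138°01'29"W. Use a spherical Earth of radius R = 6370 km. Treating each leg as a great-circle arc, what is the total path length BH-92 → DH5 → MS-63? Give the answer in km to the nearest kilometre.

2142 km

BH-92: φ = +24.65472°, λ = -123.58500°
DH5: φ = +17.70333°, λ = -131.19167°
MS-63: φ = +24.53972°, λ = -138.02472°
BH-92→DH5: c = 0.173247 rad, d = 1103.58 km
DH5→MS-63: c = 0.163063 rad, d = 1038.71 km
Total = 1103.58 + 1038.71 = 2142.29 km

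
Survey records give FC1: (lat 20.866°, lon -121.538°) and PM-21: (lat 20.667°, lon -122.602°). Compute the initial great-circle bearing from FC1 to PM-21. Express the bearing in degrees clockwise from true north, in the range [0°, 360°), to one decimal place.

Δλ = -1.0640°
y = sin Δλ · cos φ₂ = -0.017374
x = cos φ₁ sin φ₂ − sin φ₁ cos φ₂ cos Δλ = -0.003416
θ = atan2(y, x) = -101.1224° → 258.8776° (mod 360°)

258.9°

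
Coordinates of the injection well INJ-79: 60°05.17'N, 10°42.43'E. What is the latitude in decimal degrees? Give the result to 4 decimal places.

60° + 5.17′/60 = 60 + 0.08617 = 60.0862°

60.0862°N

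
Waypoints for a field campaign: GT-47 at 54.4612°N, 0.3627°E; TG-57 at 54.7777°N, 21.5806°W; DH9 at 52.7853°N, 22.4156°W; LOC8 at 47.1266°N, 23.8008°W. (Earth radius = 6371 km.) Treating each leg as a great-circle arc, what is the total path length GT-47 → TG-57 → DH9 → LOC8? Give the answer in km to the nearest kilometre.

GT-47→TG-57: c = 0.220912 rad, d = 1407.43 km
TG-57→DH9: c = 0.035824 rad, d = 228.23 km
DH9→LOC8: c = 0.099975 rad, d = 636.94 km
Total = 1407.43 + 228.23 + 636.94 = 2272.60 km

2273 km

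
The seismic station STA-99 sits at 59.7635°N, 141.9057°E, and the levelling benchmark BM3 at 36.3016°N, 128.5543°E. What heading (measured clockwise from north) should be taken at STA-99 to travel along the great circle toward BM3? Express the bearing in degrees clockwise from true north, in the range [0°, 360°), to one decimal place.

Δλ = -13.3514°
y = sin Δλ · cos φ₂ = -0.186103
x = cos φ₁ sin φ₂ − sin φ₁ cos φ₂ cos Δλ = -0.379320
θ = atan2(y, x) = -153.8664° → 206.1336° (mod 360°)

206.1°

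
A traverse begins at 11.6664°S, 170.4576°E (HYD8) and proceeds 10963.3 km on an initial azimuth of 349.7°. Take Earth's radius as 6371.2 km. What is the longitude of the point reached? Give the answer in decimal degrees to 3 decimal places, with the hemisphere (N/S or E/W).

δ = d/R = 10963.3/6371.2 = 1.720759 rad
φ₂ = arcsin(sin φ₁ cos δ + cos φ₁ sin δ cos θ)
   = arcsin(-0.20221·-0.14940 + 0.97934·0.98878·0.98389) = 79.40644°
λ₂ = λ₁ + atan2(sin θ sin δ cos φ₁, cos δ − sin φ₁ sin φ₂) = 96.37110°

96.371°E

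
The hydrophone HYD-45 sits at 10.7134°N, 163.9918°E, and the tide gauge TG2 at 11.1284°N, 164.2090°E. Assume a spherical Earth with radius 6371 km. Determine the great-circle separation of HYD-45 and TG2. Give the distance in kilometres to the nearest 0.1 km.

Δφ = 0.4150°,  Δλ = 0.2172°
a = sin²(Δφ/2) + cos φ₁ cos φ₂ sin²(Δλ/2) = 0.000017
c = 2·arcsin(√a) = 0.008144 rad = 0.4666°
d = R·c = 6371 × 0.008144 = 51.9 km

51.9 km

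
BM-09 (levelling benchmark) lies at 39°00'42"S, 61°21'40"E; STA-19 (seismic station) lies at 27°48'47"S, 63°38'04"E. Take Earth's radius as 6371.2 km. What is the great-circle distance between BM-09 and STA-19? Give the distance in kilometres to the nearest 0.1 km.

BM-09: φ = -39.01167°, λ = +61.36111°
STA-19: φ = -27.81306°, λ = +63.63444°
Δφ = 11.1986°,  Δλ = 2.2733°
a = sin²(Δφ/2) + cos φ₁ cos φ₂ sin²(Δλ/2) = 0.009791
c = 2·arcsin(√a) = 0.198218 rad = 11.3571°
d = R·c = 6371.2 × 0.198218 = 1262.9 km

1262.9 km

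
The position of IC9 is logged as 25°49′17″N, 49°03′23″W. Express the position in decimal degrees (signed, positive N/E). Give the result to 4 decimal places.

+25.8214°, -49.0564°

lat: 25.8214° N → +25.8214°
lon: 49.0564° W → -49.0564°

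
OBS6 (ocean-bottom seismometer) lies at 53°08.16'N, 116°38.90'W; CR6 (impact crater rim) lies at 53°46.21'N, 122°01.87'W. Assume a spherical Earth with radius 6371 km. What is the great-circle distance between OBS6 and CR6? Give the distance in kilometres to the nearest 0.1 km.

363.2 km

OBS6: φ = +53.13600°, λ = -116.64833°
CR6: φ = +53.77017°, λ = -122.03117°
Δφ = 0.6342°,  Δλ = -5.3828°
a = sin²(Δφ/2) + cos φ₁ cos φ₂ sin²(Δλ/2) = 0.000812
c = 2·arcsin(√a) = 0.057014 rad = 3.2667°
d = R·c = 6371 × 0.057014 = 363.2 km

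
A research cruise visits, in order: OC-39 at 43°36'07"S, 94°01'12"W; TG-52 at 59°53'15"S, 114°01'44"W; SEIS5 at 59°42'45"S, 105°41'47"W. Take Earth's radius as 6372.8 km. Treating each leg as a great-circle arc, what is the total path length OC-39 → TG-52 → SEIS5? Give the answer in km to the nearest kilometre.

2723 km

OC-39: φ = -43.60194°, λ = -94.02000°
TG-52: φ = -59.88750°, λ = -114.02889°
SEIS5: φ = -59.71250°, λ = -105.69639°
OC-39→TG-52: c = 0.354135 rad, d = 2256.83 km
TG-52→SEIS5: c = 0.073169 rad, d = 466.29 km
Total = 2256.83 + 466.29 = 2723.13 km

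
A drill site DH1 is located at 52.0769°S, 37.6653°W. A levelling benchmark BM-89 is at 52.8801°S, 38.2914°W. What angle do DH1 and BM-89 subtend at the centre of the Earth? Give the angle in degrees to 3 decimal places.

Δφ = -0.8032°,  Δλ = -0.6261°
a = sin²(Δφ/2) + cos φ₁ cos φ₂ sin²(Δλ/2) = 0.000060
c = 2·arcsin(√a) = 0.015518 rad = 0.8891°

0.889°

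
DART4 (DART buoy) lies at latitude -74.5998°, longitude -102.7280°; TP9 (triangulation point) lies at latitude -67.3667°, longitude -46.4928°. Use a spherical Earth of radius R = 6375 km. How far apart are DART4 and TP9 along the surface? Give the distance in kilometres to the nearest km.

Δφ = 7.2331°,  Δλ = 56.2352°
a = sin²(Δφ/2) + cos φ₁ cos φ₂ sin²(Δλ/2) = 0.026677
c = 2·arcsin(√a) = 0.328134 rad = 18.8007°
d = R·c = 6375 × 0.328134 = 2091.9 km

2092 km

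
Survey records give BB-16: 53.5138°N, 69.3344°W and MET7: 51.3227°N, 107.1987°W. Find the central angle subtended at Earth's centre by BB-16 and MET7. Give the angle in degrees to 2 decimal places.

22.92°

Δφ = -2.1911°,  Δλ = -37.8643°
a = sin²(Δφ/2) + cos φ₁ cos φ₂ sin²(Δλ/2) = 0.039483
c = 2·arcsin(√a) = 0.400070 rad = 22.9223°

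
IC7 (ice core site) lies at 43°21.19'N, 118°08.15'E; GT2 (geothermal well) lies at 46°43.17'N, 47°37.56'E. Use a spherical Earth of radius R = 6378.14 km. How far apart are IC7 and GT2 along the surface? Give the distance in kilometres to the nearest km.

IC7: φ = +43.35317°, λ = +118.13583°
GT2: φ = +46.71950°, λ = +47.62600°
Δφ = 3.3663°,  Δλ = -70.5098°
a = sin²(Δφ/2) + cos φ₁ cos φ₂ sin²(Δλ/2) = 0.166953
c = 2·arcsin(√a) = 0.841836 rad = 48.2337°
d = R·c = 6378.14 × 0.841836 = 5369.3 km

5369 km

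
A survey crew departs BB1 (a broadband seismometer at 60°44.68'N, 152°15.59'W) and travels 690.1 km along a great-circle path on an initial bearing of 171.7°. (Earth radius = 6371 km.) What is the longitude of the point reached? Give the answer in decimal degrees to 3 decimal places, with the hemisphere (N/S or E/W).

150.716°W

BB1: φ = +60.74467°, λ = -152.25983°
δ = d/R = 690.1/6371 = 0.108319 rad
φ₂ = arcsin(sin φ₁ cos δ + cos φ₁ sin δ cos θ)
   = arcsin(0.87245·0.99414 + 0.48870·0.10811·-0.98953) = 54.59314°
λ₂ = λ₁ + atan2(sin θ sin δ cos φ₁, cos δ − sin φ₁ sin φ₂) = -150.71635°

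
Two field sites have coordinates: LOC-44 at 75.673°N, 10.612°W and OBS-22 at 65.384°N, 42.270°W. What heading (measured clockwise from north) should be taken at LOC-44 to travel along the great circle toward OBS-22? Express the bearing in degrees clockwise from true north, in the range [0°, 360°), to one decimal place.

Δλ = -31.6580°
y = sin Δλ · cos φ₂ = -0.218617
x = cos φ₁ sin φ₂ − sin φ₁ cos φ₂ cos Δλ = -0.118559
θ = atan2(y, x) = -118.4716° → 241.5284° (mod 360°)

241.5°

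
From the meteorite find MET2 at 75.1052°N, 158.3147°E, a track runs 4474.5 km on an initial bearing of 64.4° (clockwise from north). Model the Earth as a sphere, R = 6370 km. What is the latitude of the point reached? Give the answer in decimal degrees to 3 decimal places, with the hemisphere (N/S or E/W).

54.036°N

δ = d/R = 4474.5/6370 = 0.702433 rad
φ₂ = arcsin(sin φ₁ cos δ + cos φ₁ sin δ cos θ)
   = arcsin(0.96640·0.76327 + 0.25705·0.64608·0.43209) = 54.03568°
λ₂ = λ₁ + atan2(sin θ sin δ cos φ₁, cos δ − sin φ₁ sin φ₂) = -104.48733°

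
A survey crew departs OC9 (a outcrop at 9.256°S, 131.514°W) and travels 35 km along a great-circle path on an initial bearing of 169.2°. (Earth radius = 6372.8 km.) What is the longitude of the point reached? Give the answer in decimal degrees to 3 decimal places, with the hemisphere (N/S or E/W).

δ = d/R = 35/6372.8 = 0.005492 rad
φ₂ = arcsin(sin φ₁ cos δ + cos φ₁ sin δ cos θ)
   = arcsin(-0.16085·0.99998 + 0.98698·0.00549·-0.98229) = -9.56509°
λ₂ = λ₁ + atan2(sin θ sin δ cos φ₁, cos δ − sin φ₁ sin φ₂) = -131.45421°

131.454°W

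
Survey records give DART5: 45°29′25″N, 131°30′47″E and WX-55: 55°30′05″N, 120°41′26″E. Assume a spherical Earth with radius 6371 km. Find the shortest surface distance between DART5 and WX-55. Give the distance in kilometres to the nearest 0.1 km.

1347.6 km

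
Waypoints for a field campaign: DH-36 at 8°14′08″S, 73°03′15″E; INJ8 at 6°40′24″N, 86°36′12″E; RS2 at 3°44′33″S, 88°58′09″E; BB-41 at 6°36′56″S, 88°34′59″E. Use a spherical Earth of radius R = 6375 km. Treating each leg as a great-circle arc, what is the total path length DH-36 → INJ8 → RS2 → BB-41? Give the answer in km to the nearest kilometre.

DH-36: φ = -8.23556°, λ = +73.05417°
INJ8: φ = +6.67333°, λ = +86.60333°
RS2: φ = -3.74250°, λ = +88.96917°
BB-41: φ = -6.61556°, λ = +88.58306°
DH-36→INJ8: c = 0.351146 rad, d = 2238.56 km
INJ8→RS2: c = 0.186405 rad, d = 1188.33 km
RS2→BB-41: c = 0.050591 rad, d = 322.52 km
Total = 2238.56 + 1188.33 + 322.52 = 3749.41 km

3749 km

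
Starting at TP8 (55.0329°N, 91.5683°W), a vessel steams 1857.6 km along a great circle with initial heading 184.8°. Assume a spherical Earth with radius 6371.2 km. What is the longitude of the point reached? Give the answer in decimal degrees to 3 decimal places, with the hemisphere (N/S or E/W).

δ = d/R = 1857.6/6371.2 = 0.291562 rad
φ₂ = arcsin(sin φ₁ cos δ + cos φ₁ sin δ cos θ)
   = arcsin(0.81948·0.95780 + 0.57311·0.28745·-0.99649) = 38.36984°
λ₂ = λ₁ + atan2(sin θ sin δ cos φ₁, cos δ − sin φ₁ sin φ₂) = -93.32636°

93.326°W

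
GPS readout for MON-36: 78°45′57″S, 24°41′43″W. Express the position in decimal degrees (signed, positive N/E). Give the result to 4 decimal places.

lat: 78.7658° S → -78.7658°
lon: 24.6953° W → -24.6953°

-78.7658°, -24.6953°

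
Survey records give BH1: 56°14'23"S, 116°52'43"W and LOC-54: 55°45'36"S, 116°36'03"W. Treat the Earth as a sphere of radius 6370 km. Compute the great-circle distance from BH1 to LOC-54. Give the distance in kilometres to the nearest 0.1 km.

56.1 km

BH1: φ = -56.23972°, λ = -116.87861°
LOC-54: φ = -55.76000°, λ = -116.60083°
Δφ = 0.4797°,  Δλ = 0.2778°
a = sin²(Δφ/2) + cos φ₁ cos φ₂ sin²(Δλ/2) = 0.000019
c = 2·arcsin(√a) = 0.008801 rad = 0.5042°
d = R·c = 6370 × 0.008801 = 56.1 km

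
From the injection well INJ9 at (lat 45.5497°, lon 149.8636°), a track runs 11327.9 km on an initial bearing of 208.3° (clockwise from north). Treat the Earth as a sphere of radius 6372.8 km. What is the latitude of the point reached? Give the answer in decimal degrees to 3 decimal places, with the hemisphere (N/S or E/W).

δ = d/R = 11327.9/6372.8 = 1.777539 rad
φ₂ = arcsin(sin φ₁ cos δ + cos φ₁ sin δ cos θ)
   = arcsin(0.71386·-0.20527 + 0.70029·0.97870·-0.88048) = -48.58995°
λ₂ = λ₁ + atan2(sin θ sin δ cos φ₁, cos δ − sin φ₁ sin φ₂) = 105.31736°

48.590°S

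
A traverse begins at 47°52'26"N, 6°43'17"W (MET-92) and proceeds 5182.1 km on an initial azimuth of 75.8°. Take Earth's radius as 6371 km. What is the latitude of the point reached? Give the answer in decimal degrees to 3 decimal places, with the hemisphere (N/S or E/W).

MET-92: φ = +47.87389°, λ = -6.72139°
δ = d/R = 5182.1/6371 = 0.813389 rad
φ₂ = arcsin(sin φ₁ cos δ + cos φ₁ sin δ cos θ)
   = arcsin(0.74167·0.68704 + 0.67076·0.72662·0.24531) = 38.98506°
λ₂ = λ₁ + atan2(sin θ sin δ cos φ₁, cos δ − sin φ₁ sin φ₂) = 58.26742°

38.985°N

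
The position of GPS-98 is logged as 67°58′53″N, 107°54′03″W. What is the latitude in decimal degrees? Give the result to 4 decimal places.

67.9814°N

67° + 58′/60 + 53″/3600 = 67 + 0.96667 + 0.01472 = 67.9814°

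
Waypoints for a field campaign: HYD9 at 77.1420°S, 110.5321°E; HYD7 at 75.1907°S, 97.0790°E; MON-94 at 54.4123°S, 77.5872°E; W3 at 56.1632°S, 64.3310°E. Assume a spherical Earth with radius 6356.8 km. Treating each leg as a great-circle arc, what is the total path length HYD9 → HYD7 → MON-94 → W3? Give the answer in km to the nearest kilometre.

3728 km

HYD9→HYD7: c = 0.065443 rad, d = 416.01 km
HYD7→MON-94: c = 0.385967 rad, d = 2453.52 km
MON-94→W3: c = 0.135019 rad, d = 858.29 km
Total = 416.01 + 2453.52 + 858.29 = 3727.82 km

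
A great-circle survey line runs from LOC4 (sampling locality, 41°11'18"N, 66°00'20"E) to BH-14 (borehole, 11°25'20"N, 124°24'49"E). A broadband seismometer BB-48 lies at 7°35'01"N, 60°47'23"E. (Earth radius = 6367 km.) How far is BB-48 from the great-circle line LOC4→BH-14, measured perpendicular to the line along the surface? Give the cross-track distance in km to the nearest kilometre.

3762 km

LOC4: φ = +41.18833°, λ = +66.00556°
BH-14: φ = +11.42222°, λ = +124.41361°
BB-48: φ = +7.58361°, λ = +60.78972°
δ₁₃ = central angle LOC4→BB-48 = 0.592071 rad  (haversine)
θ₁₃ = bearing LOC4→BB-48 = 189.292°,  θ₁₂ = bearing LOC4→BH-14 = 102.763°
dₓₜ = R·arcsin(sin δ₁₃ · sin(θ₁₃ − θ₁₂)) = 6367·arcsin(0.55808·sin(86.530°)) = 3761.865 km
|dₓₜ| = 3761.865 km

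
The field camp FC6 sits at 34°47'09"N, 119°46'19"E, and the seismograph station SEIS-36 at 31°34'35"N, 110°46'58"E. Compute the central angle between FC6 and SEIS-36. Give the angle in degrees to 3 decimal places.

FC6: φ = +34.78583°, λ = +119.77194°
SEIS-36: φ = +31.57639°, λ = +110.78278°
Δφ = -3.2094°,  Δλ = -8.9892°
a = sin²(Δφ/2) + cos φ₁ cos φ₂ sin²(Δλ/2) = 0.005081
c = 2·arcsin(√a) = 0.142684 rad = 8.1752°

8.175°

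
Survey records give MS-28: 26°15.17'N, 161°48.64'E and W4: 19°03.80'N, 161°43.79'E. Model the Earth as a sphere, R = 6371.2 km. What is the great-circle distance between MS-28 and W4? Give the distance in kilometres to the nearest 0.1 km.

799.5 km

MS-28: φ = +26.25283°, λ = +161.81067°
W4: φ = +19.06333°, λ = +161.72983°
Δφ = -7.1895°,  Δλ = -0.0808°
a = sin²(Δφ/2) + cos φ₁ cos φ₂ sin²(Δλ/2) = 0.003932
c = 2·arcsin(√a) = 0.125487 rad = 7.1899°
d = R·c = 6371.2 × 0.125487 = 799.5 km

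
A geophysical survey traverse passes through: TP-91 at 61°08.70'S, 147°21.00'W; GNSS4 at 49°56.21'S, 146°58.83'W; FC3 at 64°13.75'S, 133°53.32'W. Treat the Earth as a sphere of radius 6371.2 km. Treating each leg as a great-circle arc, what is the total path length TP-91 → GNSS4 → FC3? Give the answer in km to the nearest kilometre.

3014 km

TP-91: φ = -61.14500°, λ = -147.35000°
GNSS4: φ = -49.93683°, λ = -146.98050°
FC3: φ = -64.22917°, λ = -133.88867°
TP-91→GNSS4: c = 0.195653 rad, d = 1246.54 km
GNSS4→FC3: c = 0.277383 rad, d = 1767.26 km
Total = 1246.54 + 1767.26 = 3013.80 km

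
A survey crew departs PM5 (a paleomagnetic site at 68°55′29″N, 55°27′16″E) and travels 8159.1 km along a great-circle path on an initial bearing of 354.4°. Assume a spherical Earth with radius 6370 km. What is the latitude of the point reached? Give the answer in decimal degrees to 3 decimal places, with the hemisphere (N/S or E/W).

PM5: φ = +68.92472°, λ = +55.45444°
δ = d/R = 8159.1/6370 = 1.280863 rad
φ₂ = arcsin(sin φ₁ cos δ + cos φ₁ sin δ cos θ)
   = arcsin(0.93311·0.28589 + 0.35959·0.95826·0.99523) = 37.56824°
λ₂ = λ₁ + atan2(sin θ sin δ cos φ₁, cos δ − sin φ₁ sin φ₂) = -117.77032°

37.568°N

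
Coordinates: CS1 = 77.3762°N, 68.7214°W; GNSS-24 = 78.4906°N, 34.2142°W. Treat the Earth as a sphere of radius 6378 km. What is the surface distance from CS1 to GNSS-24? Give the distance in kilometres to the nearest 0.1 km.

800.3 km

Δφ = 1.1144°,  Δλ = 34.5072°
a = sin²(Δφ/2) + cos φ₁ cos φ₂ sin²(Δλ/2) = 0.003931
c = 2·arcsin(√a) = 0.125474 rad = 7.1891°
d = R·c = 6378 × 0.125474 = 800.3 km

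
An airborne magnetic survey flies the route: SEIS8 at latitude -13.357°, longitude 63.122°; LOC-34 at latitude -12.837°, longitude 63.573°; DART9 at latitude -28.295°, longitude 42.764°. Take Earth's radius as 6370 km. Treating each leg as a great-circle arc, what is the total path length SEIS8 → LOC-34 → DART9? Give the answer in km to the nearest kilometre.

SEIS8→LOC-34: c = 0.011880 rad, d = 75.68 km
LOC-34→DART9: c = 0.432728 rad, d = 2756.47 km
Total = 75.68 + 2756.47 = 2832.15 km

2832 km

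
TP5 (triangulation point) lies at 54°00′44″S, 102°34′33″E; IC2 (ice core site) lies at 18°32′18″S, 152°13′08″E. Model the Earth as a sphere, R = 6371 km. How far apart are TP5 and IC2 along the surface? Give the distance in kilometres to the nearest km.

5763 km

TP5: φ = -54.01222°, λ = +102.57583°
IC2: φ = -18.53833°, λ = +152.21889°
Δφ = 35.4739°,  Δλ = 49.6431°
a = sin²(Δφ/2) + cos φ₁ cos φ₂ sin²(Δλ/2) = 0.190990
c = 2·arcsin(√a) = 0.904573 rad = 51.8282°
d = R·c = 6371 × 0.904573 = 5763.0 km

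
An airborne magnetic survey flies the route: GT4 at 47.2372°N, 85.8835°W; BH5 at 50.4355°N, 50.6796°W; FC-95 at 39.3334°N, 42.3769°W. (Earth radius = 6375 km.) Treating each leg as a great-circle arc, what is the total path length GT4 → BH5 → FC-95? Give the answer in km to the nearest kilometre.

GT4→BH5: c = 0.404378 rad, d = 2577.91 km
BH5→FC-95: c = 0.218968 rad, d = 1395.92 km
Total = 2577.91 + 1395.92 = 3973.84 km

3974 km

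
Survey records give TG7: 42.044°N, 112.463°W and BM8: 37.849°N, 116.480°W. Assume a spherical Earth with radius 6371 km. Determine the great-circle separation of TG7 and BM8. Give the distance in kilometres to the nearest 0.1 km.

578.5 km

Δφ = -4.1950°,  Δλ = -4.0170°
a = sin²(Δφ/2) + cos φ₁ cos φ₂ sin²(Δλ/2) = 0.002060
c = 2·arcsin(√a) = 0.090803 rad = 5.2026°
d = R·c = 6371 × 0.090803 = 578.5 km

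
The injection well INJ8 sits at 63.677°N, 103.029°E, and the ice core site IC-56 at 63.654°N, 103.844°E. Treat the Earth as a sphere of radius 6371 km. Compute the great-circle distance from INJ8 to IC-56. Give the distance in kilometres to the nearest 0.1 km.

Δφ = -0.0230°,  Δλ = 0.8150°
a = sin²(Δφ/2) + cos φ₁ cos φ₂ sin²(Δλ/2) = 0.000010
c = 2·arcsin(√a) = 0.006323 rad = 0.3623°
d = R·c = 6371 × 0.006323 = 40.3 km

40.3 km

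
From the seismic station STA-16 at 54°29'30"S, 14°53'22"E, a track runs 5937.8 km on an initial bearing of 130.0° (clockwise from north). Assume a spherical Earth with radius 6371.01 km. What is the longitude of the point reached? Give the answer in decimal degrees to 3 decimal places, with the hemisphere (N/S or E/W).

STA-16: φ = -54.49167°, λ = +14.88944°
δ = d/R = 5937.8/6371.01 = 0.932003 rad
φ₂ = arcsin(sin φ₁ cos δ + cos φ₁ sin δ cos θ)
   = arcsin(-0.81403·0.59623 + 0.58082·0.80282·-0.64279) = -51.72757°
λ₂ = λ₁ + atan2(sin θ sin δ cos φ₁, cos δ − sin φ₁ sin φ₂) = 111.72965°

111.730°E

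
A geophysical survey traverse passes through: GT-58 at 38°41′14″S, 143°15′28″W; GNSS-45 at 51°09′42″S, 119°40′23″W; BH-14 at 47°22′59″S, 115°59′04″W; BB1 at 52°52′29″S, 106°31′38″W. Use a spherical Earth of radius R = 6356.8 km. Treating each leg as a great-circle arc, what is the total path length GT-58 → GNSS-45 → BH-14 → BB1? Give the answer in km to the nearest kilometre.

3699 km

GT-58: φ = -38.68722°, λ = -143.25778°
GNSS-45: φ = -51.16167°, λ = -119.67306°
BH-14: φ = -47.38306°, λ = -115.98444°
BB1: φ = -52.87472°, λ = -106.52722°
GT-58→GNSS-45: c = 0.361116 rad, d = 2295.54 km
GNSS-45→BH-14: c = 0.078167 rad, d = 496.89 km
BH-14→BB1: c = 0.142558 rad, d = 906.21 km
Total = 2295.54 + 496.89 + 906.21 = 3698.65 km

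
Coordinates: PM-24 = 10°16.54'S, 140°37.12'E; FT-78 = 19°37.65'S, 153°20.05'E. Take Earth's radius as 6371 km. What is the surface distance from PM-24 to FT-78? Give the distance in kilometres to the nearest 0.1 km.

PM-24: φ = -10.27567°, λ = +140.61867°
FT-78: φ = -19.62750°, λ = +153.33417°
Δφ = -9.3518°,  Δλ = 12.7155°
a = sin²(Δφ/2) + cos φ₁ cos φ₂ sin²(Δλ/2) = 0.018010
c = 2·arcsin(√a) = 0.269216 rad = 15.4250°
d = R·c = 6371 × 0.269216 = 1715.2 km

1715.2 km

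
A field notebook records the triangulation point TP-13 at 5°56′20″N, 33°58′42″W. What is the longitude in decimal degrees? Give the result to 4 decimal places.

33.9783°W

33° + 58′/60 + 42″/3600 = 33 + 0.96667 + 0.01167 = 33.9783°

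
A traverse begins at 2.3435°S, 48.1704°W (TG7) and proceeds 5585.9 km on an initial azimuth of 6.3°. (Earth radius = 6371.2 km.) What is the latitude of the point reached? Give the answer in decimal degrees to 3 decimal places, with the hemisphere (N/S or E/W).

47.495°N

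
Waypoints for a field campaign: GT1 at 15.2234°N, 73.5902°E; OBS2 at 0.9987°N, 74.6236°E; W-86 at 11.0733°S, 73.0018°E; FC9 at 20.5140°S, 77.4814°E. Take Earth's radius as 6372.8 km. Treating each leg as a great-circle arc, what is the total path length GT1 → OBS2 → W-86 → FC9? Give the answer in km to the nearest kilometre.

GT1→OBS2: c = 0.248906 rad, d = 1586.23 km
OBS2→W-86: c = 0.212567 rad, d = 1354.65 km
W-86→FC9: c = 0.181089 rad, d = 1154.05 km
Total = 1586.23 + 1354.65 + 1154.05 = 4094.92 km

4095 km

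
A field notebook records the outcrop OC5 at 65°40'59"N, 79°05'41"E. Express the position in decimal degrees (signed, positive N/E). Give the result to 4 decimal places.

lat: 65.6831° N → +65.6831°
lon: 79.0947° E → +79.0947°

+65.6831°, +79.0947°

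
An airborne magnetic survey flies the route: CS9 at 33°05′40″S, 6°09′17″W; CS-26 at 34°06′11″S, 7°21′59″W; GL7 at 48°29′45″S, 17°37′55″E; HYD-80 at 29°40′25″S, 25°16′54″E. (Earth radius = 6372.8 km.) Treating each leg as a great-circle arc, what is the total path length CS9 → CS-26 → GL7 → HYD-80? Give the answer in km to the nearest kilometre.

4963 km

CS9: φ = -33.09444°, λ = -6.15472°
CS-26: φ = -34.10306°, λ = -7.36639°
GL7: φ = -48.49583°, λ = +17.63194°
HYD-80: φ = -29.67361°, λ = +25.28167°
CS9→CS-26: c = 0.024903 rad, d = 158.70 km
CS-26→GL7: c = 0.409774 rad, d = 2611.41 km
GL7→HYD-80: c = 0.344039 rad, d = 2192.49 km
Total = 158.70 + 2611.41 + 2192.49 = 4962.60 km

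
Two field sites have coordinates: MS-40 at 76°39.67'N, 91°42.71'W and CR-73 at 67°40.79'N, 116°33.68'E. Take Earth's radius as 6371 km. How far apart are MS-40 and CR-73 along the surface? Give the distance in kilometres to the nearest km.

MS-40: φ = +76.66117°, λ = -91.71183°
CR-73: φ = +67.67983°, λ = +116.56133°
Δφ = -8.9813°,  Δλ = -151.7268°
a = sin²(Δφ/2) + cos φ₁ cos φ₂ sin²(Δλ/2) = 0.088523
c = 2·arcsin(√a) = 0.604205 rad = 34.6184°
d = R·c = 6371 × 0.604205 = 3849.4 km

3849 km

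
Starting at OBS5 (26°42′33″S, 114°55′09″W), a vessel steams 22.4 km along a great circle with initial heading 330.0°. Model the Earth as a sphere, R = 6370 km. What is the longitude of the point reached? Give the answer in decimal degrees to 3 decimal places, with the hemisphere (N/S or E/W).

OBS5: φ = -26.70917°, λ = -114.91917°
δ = d/R = 22.4/6370 = 0.003516 rad
φ₂ = arcsin(sin φ₁ cos δ + cos φ₁ sin δ cos θ)
   = arcsin(-0.44946·0.99999 + 0.89330·0.00352·0.86603) = -26.53464°
λ₂ = λ₁ + atan2(sin θ sin δ cos φ₁, cos δ − sin φ₁ sin φ₂) = -115.03177°

115.032°W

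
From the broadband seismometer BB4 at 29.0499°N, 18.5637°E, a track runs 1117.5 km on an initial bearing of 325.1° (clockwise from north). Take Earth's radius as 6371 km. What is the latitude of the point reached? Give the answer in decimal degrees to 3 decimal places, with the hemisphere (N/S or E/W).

37.102°N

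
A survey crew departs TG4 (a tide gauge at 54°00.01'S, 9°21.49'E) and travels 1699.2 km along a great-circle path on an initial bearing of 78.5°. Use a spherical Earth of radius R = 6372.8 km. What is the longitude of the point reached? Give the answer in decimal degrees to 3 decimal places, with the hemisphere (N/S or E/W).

TG4: φ = -54.00017°, λ = +9.35817°
δ = d/R = 1699.2/6372.8 = 0.266633 rad
φ₂ = arcsin(sin φ₁ cos δ + cos φ₁ sin δ cos θ)
   = arcsin(-0.80902·0.96466 + 0.58778·0.26349·0.19937) = -48.55178°
λ₂ = λ₁ + atan2(sin θ sin δ cos φ₁, cos δ − sin φ₁ sin φ₂) = 32.31622°

32.316°E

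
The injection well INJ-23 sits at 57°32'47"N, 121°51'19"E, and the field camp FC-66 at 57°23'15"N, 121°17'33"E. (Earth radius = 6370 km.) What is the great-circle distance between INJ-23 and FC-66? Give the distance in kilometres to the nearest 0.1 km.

INJ-23: φ = +57.54639°, λ = +121.85528°
FC-66: φ = +57.38750°, λ = +121.29250°
Δφ = -0.1589°,  Δλ = -0.5628°
a = sin²(Δφ/2) + cos φ₁ cos φ₂ sin²(Δλ/2) = 0.000009
c = 2·arcsin(√a) = 0.005966 rad = 0.3418°
d = R·c = 6370 × 0.005966 = 38.0 km

38.0 km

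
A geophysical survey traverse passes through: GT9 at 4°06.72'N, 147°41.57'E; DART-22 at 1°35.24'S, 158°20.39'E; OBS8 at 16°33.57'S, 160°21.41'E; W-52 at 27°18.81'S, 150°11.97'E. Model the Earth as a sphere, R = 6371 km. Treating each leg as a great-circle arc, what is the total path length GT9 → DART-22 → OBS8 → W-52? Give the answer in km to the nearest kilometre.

GT9: φ = +4.11200°, λ = +147.69283°
DART-22: φ = -1.58733°, λ = +158.33983°
OBS8: φ = -16.55950°, λ = +160.35683°
W-52: φ = -27.31350°, λ = +150.19950°
GT9→DART-22: c = 0.210667 rad, d = 1342.16 km
DART-22→OBS8: c = 0.263602 rad, d = 1679.41 km
OBS8→W-52: c = 0.249283 rad, d = 1588.18 km
Total = 1342.16 + 1679.41 + 1588.18 = 4609.75 km

4610 km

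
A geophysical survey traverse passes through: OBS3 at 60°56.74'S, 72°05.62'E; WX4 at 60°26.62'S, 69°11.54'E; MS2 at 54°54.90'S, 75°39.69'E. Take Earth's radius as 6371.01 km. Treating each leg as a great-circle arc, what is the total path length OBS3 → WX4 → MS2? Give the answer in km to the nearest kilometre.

892 km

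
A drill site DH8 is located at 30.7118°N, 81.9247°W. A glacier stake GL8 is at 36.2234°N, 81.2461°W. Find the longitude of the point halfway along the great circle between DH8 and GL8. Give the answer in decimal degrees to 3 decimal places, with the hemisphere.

Bx = cos φ₂ cos Δλ = 0.806662,  By = cos φ₂ sin Δλ = 0.009554
φₘ = atan2(sin φ₁ + sin φ₂, √((cos φ₁ + Bx)² + By²)) = 33.46806°
λₘ = λ₁ + atan2(By, cos φ₁ + Bx) = -81.59620°

81.596°W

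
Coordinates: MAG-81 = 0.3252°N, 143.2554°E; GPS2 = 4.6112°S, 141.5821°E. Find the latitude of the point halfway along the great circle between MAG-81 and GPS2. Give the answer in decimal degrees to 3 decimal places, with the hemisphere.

Bx = cos φ₂ cos Δλ = 0.996338,  By = cos φ₂ sin Δλ = -0.029106
φₘ = atan2(sin φ₁ + sin φ₂, √((cos φ₁ + Bx)² + By²)) = -2.14323°
λₘ = λ₁ + atan2(By, cos φ₁ + Bx) = 142.42010°

2.143°S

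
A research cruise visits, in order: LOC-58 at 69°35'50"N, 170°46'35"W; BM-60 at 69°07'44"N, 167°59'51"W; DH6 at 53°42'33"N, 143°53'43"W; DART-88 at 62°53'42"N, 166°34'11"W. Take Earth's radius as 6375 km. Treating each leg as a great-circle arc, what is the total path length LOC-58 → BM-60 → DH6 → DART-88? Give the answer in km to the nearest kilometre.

3892 km

LOC-58: φ = +69.59722°, λ = -170.77639°
BM-60: φ = +69.12889°, λ = -167.99750°
DH6: φ = +53.70917°, λ = -143.89528°
DART-88: φ = +62.89500°, λ = -166.56972°
LOC-58→BM-60: c = 0.018945 rad, d = 120.78 km
BM-60→DH6: c = 0.331301 rad, d = 2112.04 km
DH6→DART-88: c = 0.260223 rad, d = 1658.92 km
Total = 120.78 + 2112.04 + 1658.92 = 3891.74 km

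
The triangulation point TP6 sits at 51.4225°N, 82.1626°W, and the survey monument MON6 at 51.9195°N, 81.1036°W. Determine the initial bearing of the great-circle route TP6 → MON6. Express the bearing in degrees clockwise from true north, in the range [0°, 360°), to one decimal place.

52.5°

Δλ = 1.0590°
y = sin Δλ · cos φ₂ = 0.011399
x = cos φ₁ sin φ₂ − sin φ₁ cos φ₂ cos Δλ = 0.008757
θ = atan2(y, x) = 52.4693° → 52.4693° (mod 360°)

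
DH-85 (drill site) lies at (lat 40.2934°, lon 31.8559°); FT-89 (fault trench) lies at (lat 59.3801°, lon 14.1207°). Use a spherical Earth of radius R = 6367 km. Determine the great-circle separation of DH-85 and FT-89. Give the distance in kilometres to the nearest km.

2455 km

Δφ = 19.0867°,  Δλ = -17.7352°
a = sin²(Δφ/2) + cos φ₁ cos φ₂ sin²(Δλ/2) = 0.036719
c = 2·arcsin(√a) = 0.385631 rad = 22.0950°
d = R·c = 6367 × 0.385631 = 2455.3 km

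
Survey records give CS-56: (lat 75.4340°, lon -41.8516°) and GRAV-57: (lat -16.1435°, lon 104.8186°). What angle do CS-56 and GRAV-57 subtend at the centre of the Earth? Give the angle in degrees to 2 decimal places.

Δφ = -91.5775°,  Δλ = 146.6702°
a = sin²(Δφ/2) + cos φ₁ cos φ₂ sin²(Δλ/2) = 0.735476
c = 2·arcsin(√a) = 2.061165 rad = 118.0961°

118.10°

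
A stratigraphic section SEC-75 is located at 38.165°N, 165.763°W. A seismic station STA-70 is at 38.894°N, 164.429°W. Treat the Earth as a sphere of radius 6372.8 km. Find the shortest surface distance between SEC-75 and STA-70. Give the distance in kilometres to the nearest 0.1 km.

141.6 km

Δφ = 0.7290°,  Δλ = 1.3340°
a = sin²(Δφ/2) + cos φ₁ cos φ₂ sin²(Δλ/2) = 0.000123
c = 2·arcsin(√a) = 0.022217 rad = 1.2730°
d = R·c = 6372.8 × 0.022217 = 141.6 km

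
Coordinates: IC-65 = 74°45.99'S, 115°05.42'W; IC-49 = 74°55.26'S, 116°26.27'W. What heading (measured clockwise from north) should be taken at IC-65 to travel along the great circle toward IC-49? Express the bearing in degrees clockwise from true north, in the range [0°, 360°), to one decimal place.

245.7°

IC-65: φ = -74.76650°, λ = -115.09033°
IC-49: φ = -74.92100°, λ = -116.43783°
Δλ = -1.3475°
y = sin Δλ · cos φ₂ = -0.006118
x = cos φ₁ sin φ₂ − sin φ₁ cos φ₂ cos Δλ = -0.002766
θ = atan2(y, x) = -114.3286° → 245.6714° (mod 360°)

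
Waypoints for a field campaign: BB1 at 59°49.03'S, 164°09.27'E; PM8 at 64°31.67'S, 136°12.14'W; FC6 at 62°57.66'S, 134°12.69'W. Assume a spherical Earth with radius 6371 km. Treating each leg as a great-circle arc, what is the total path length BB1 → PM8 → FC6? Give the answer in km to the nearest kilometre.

3221 km

BB1: φ = -59.81717°, λ = +164.15450°
PM8: φ = -64.52783°, λ = -136.20233°
FC6: φ = -62.96100°, λ = -134.21150°
BB1→PM8: c = 0.474165 rad, d = 3020.90 km
PM8→FC6: c = 0.031367 rad, d = 199.84 km
Total = 3020.90 + 199.84 = 3220.74 km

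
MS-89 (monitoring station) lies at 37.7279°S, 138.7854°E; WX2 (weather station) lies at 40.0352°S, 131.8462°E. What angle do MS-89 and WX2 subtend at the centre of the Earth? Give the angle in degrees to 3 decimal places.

5.872°

Δφ = -2.3073°,  Δλ = -6.9392°
a = sin²(Δφ/2) + cos φ₁ cos φ₂ sin²(Δλ/2) = 0.002623
c = 2·arcsin(√a) = 0.102481 rad = 5.8717°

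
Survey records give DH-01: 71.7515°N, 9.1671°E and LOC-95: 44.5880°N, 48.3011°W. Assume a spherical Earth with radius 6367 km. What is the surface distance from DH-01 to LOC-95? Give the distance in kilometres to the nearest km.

4237 km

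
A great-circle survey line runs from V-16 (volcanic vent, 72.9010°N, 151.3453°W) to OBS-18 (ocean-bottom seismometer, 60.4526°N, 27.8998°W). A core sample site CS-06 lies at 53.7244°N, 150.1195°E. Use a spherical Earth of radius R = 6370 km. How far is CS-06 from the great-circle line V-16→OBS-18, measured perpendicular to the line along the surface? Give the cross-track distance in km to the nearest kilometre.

δ₁₃ = central angle V-16→CS-06 = 0.532873 rad  (haversine)
θ₁₃ = bearing V-16→CS-06 = 263.427°,  θ₁₂ = bearing V-16→OBS-18 = 38.594°
dₓₜ = R·arcsin(sin δ₁₃ · sin(θ₁₃ − θ₁₂)) = 6370·arcsin(0.50801·sin(224.833°)) = -2333.371 km
|dₓₜ| = 2333.371 km

2333 km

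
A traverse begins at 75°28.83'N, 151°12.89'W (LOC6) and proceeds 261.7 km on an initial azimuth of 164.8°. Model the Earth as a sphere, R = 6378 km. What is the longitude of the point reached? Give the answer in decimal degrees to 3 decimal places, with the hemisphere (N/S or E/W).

LOC6: φ = +75.48050°, λ = -151.21483°
δ = d/R = 261.7/6378 = 0.041032 rad
φ₂ = arcsin(sin φ₁ cos δ + cos φ₁ sin δ cos θ)
   = arcsin(0.96806·0.99916 + 0.25071·0.04102·-0.96502) = 73.20073°
λ₂ = λ₁ + atan2(sin θ sin δ cos φ₁, cos δ − sin φ₁ sin φ₂) = -149.08224°

149.082°W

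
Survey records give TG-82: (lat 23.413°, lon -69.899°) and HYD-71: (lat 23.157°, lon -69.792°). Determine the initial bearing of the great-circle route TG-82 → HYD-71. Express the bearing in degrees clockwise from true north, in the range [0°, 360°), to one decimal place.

159.0°

Δλ = 0.1070°
y = sin Δλ · cos φ₂ = 0.001717
x = cos φ₁ sin φ₂ − sin φ₁ cos φ₂ cos Δλ = -0.004467
θ = atan2(y, x) = 158.9758° → 158.9758° (mod 360°)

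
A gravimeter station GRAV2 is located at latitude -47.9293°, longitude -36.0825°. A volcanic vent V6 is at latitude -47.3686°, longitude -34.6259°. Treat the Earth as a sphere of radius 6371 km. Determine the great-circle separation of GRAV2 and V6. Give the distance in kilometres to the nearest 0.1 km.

Δφ = 0.5607°,  Δλ = 1.4566°
a = sin²(Δφ/2) + cos φ₁ cos φ₂ sin²(Δλ/2) = 0.000097
c = 2·arcsin(√a) = 0.019725 rad = 1.1301°
d = R·c = 6371 × 0.019725 = 125.7 km

125.7 km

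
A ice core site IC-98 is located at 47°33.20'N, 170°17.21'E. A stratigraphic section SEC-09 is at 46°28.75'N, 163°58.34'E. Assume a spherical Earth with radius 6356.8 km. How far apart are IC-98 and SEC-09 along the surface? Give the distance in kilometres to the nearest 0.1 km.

IC-98: φ = +47.55333°, λ = +170.28683°
SEC-09: φ = +46.47917°, λ = +163.97233°
Δφ = -1.0742°,  Δλ = -6.3145°
a = sin²(Δφ/2) + cos φ₁ cos φ₂ sin²(Δλ/2) = 0.001498
c = 2·arcsin(√a) = 0.077418 rad = 4.4357°
d = R·c = 6356.8 × 0.077418 = 492.1 km

492.1 km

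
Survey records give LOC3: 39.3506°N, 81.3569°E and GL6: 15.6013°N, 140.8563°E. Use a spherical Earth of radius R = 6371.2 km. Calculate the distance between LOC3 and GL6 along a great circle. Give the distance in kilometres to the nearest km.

6309 km

Δφ = -23.7493°,  Δλ = 59.4994°
a = sin²(Δφ/2) + cos φ₁ cos φ₂ sin²(Δλ/2) = 0.225729
c = 2·arcsin(√a) = 0.990176 rad = 56.7329°
d = R·c = 6371.2 × 0.990176 = 6308.6 km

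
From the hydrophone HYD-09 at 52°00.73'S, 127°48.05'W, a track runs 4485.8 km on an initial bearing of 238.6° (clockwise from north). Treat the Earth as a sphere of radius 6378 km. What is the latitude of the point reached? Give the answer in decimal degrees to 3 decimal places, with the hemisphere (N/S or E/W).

HYD-09: φ = -52.01217°, λ = -127.80083°
δ = d/R = 4485.8/6378 = 0.703324 rad
φ₂ = arcsin(sin φ₁ cos δ + cos φ₁ sin δ cos θ)
   = arcsin(-0.78814·0.76270 + 0.61549·0.64676·-0.52101) = -53.95096°
λ₂ = λ₁ + atan2(sin θ sin δ cos φ₁, cos δ − sin φ₁ sin φ₂) = 162.46744°

53.951°S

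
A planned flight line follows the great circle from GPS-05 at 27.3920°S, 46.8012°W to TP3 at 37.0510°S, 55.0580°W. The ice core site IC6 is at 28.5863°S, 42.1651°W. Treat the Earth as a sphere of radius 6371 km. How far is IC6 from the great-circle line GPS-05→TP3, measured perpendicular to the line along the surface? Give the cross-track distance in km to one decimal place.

454.8 km

δ₁₃ = central angle GPS-05→IC6 = 0.074423 rad  (haversine)
θ₁₃ = bearing GPS-05→IC6 = 107.343°,  θ₁₂ = bearing GPS-05→TP3 = 213.741°
dₓₜ = R·arcsin(sin δ₁₃ · sin(θ₁₃ − θ₁₂)) = 6371·arcsin(0.07435·sin(-106.398°)) = -454.829 km
|dₓₜ| = 454.829 km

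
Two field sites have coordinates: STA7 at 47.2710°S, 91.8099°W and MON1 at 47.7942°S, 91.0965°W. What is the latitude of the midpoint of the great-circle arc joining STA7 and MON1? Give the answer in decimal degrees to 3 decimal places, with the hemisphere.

Bx = cos φ₂ cos Δλ = 0.671744,  By = cos φ₂ sin Δλ = 0.008364
φₘ = atan2(sin φ₁ + sin φ₂, √((cos φ₁ + Bx)² + By²)) = -47.53315°
λₘ = λ₁ + atan2(By, cos φ₁ + Bx) = -91.45498°

47.533°S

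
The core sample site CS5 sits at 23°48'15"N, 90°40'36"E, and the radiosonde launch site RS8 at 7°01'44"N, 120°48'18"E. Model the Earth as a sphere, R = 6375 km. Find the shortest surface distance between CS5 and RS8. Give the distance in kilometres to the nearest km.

CS5: φ = +23.80417°, λ = +90.67667°
RS8: φ = +7.02889°, λ = +120.80500°
Δφ = -16.7753°,  Δλ = 30.1283°
a = sin²(Δφ/2) + cos φ₁ cos φ₂ sin²(Δλ/2) = 0.082615
c = 2·arcsin(√a) = 0.583083 rad = 33.4082°
d = R·c = 6375 × 0.583083 = 3717.2 km

3717 km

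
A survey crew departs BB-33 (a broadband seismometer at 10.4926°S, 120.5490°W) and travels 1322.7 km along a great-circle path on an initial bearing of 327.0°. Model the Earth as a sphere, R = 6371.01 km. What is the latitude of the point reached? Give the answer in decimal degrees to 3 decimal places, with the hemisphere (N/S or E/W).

δ = d/R = 1322.7/6371.01 = 0.207612 rad
φ₂ = arcsin(sin φ₁ cos δ + cos φ₁ sin δ cos θ)
   = arcsin(-0.18211·0.97853 + 0.98328·0.20612·0.83867) = -0.47088°
λ₂ = λ₁ + atan2(sin θ sin δ cos φ₁, cos δ − sin φ₁ sin φ₂) = -126.99501°

0.471°S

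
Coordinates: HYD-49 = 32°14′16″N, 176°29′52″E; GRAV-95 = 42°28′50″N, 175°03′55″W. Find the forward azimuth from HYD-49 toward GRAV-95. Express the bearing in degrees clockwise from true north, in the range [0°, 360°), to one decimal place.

HYD-49: φ = +32.23778°, λ = +176.49778°
GRAV-95: φ = +42.48056°, λ = -175.06528°
Δλ = 8.4369°
y = sin Δλ · cos φ₂ = 0.108208
x = cos φ₁ sin φ₂ − sin φ₁ cos φ₂ cos Δλ = 0.182077
θ = atan2(y, x) = 30.7228° → 30.7228° (mod 360°)

30.7°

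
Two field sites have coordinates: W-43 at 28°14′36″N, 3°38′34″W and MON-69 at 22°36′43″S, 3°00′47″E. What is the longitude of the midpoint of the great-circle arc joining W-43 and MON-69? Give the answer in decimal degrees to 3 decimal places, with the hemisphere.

W-43: φ = +28.24333°, λ = -3.64278°
MON-69: φ = -22.61194°, λ = +3.01306°
Bx = cos φ₂ cos Δλ = 0.916908,  By = cos φ₂ sin Δλ = 0.106995
φₘ = atan2(sin φ₁ + sin φ₂, √((cos φ₁ + Bx)² + By²)) = 2.82044°
λₘ = λ₁ + atan2(By, cos φ₁ + Bx) = -0.23696°

0.237°W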